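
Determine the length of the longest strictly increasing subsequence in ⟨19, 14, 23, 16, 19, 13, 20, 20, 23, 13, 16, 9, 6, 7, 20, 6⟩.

5

Let dp[i] be the longest increasing subsequence ending at position i. Then dp = [1, 1, 2, 2, 3, 1, 4, 4, 5, 1, 2, 1, 1, 2, 4, 1].
The maximum is 5; one witness is 14, 16, 19, 20, 23 at positions 2,4,5,7,9.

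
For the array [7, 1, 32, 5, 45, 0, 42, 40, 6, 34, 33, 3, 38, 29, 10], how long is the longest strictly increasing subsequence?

One longest increasing subsequence is 1, 5, 6, 34, 38 (positions 2,4,9,10,13), of length 5; no longer one exists.

5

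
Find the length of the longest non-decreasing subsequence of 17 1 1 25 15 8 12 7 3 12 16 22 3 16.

Let dp[i] be the longest non-decreasing subsequence ending at position i. Then dp = [1, 1, 2, 3, 3, 3, 4, 3, 3, 5, 6, 7, 4, 7].
The maximum is 7; one witness is 1, 1, 8, 12, 12, 16, 22 at positions 2,3,6,7,10,11,12.

7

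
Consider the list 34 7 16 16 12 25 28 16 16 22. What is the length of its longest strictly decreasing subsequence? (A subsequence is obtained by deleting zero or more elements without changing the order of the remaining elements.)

Scanning left to right, the best length ending at each element is: 34→1, 7→2, 16→2, 16→2, 12→3, 25→2, 28→2, 16→3, 16→3, 22→3.
So the longest decreasing subsequence has length 3, e.g. 34, 16, 12.

3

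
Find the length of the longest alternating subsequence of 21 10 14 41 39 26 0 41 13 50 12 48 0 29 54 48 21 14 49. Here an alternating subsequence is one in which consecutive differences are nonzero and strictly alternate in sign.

A longest alternating subsequence is 21, 10, 41, 39, 41, 13, 50, 12, 48, 0, 54, 48, 49 (positions 1,2,4,5,8,9,10,11,12,13,15,16,19); its 12 consecutive differences strictly alternate in sign, and length 13 is optimal.

13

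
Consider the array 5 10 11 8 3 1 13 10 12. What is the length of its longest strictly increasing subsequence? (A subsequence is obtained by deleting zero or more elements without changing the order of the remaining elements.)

4

One longest increasing subsequence is 5, 10, 11, 13 (positions 1,2,3,7), of length 4; no longer one exists.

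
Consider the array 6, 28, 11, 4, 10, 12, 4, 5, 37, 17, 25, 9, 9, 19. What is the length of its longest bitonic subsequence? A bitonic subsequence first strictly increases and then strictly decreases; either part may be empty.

One longest bitonic subsequence is 6, 11, 12, 37, 25, 19 (positions 1,3,6,9,11,14): it rises to 37 then falls. Length 6 is optimal.

6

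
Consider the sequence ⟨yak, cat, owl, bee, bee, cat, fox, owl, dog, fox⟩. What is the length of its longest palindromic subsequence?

4

One longest palindromic subsequence is owl bee bee owl (positions 3,4,5,8); it reads the same forward and backward, and the interval DP gives dp[1][10] = 4.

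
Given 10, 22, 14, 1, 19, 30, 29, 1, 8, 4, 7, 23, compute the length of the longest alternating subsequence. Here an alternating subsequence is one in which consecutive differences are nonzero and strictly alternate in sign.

A longest alternating subsequence is 10, 22, 14, 19, 1, 8, 4, 7 (positions 1,2,3,5,8,9,10,11); its 7 consecutive differences strictly alternate in sign, and length 8 is optimal.

8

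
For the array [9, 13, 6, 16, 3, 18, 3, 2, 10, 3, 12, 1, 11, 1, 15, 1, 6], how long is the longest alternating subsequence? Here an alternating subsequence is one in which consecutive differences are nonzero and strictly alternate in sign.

Track the best alternating length ending on an up-step vs a down-step at each position: up/down = 1/1, 2/1, 1/3, 4/1, 1/5, 6/1, 1/7, 1/7, 8/7, 8/9, 10/7, 1/11, 12/11, 1/13, 14/7, 1/15, 16/15.
The maximum over both is 16; one such subsequence is 9, 13, 6, 16, 3, 18, 3, 10, 3, 12, 1, 11, 1, 15, 1, 6.

16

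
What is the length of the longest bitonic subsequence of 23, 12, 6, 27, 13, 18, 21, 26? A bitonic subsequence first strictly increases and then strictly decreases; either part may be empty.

5

One longest bitonic subsequence is 12, 13, 18, 21, 26 (positions 2,5,6,7,8): it rises to 26 then falls. Length 5 is optimal.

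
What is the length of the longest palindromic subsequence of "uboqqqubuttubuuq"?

10

One longest palindromic subsequence is qubuttubuq (positions 4,7,8,9,10,11,12,13,15,16); it reads the same forward and backward, and the interval DP gives dp[1][16] = 10.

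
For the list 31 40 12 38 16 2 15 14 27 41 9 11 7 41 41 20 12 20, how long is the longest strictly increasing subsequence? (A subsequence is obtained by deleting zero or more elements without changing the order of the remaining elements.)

5

Let dp[i] be the longest increasing subsequence ending at position i. Then dp = [1, 2, 1, 2, 2, 1, 2, 2, 3, 4, 2, 3, 2, 4, 4, 4, 4, 5].
The maximum is 5; one witness is 2, 9, 11, 12, 20 at positions 6,11,12,17,18.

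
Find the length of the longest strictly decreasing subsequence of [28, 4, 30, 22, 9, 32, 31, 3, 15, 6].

4

Let dp[i] be the longest decreasing subsequence ending at position i. Then dp = [1, 2, 1, 2, 3, 1, 2, 4, 3, 4].
The maximum is 4; one witness is 28, 22, 9, 3 at positions 1,4,5,8.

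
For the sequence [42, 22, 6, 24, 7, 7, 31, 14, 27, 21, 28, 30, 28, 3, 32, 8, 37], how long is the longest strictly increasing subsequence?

One longest increasing subsequence is 6, 7, 14, 27, 28, 30, 32, 37 (positions 3,5,8,9,11,12,15,17), of length 8; no longer one exists.

8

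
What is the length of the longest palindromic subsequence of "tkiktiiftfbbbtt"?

7

Using dp[i][j] = 2 + dp[i+1][j−1] if the ends match, else max(dp[i+1][j], dp[i][j−1]):
dp[1][15] = 7. A witness is ttbbbtt at positions 1,5,11,12,13,14,15.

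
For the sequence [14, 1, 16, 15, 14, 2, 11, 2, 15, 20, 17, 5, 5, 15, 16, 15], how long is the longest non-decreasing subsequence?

7

Let dp[i] be the longest non-decreasing subsequence ending at position i. Then dp = [1, 1, 2, 2, 2, 2, 3, 3, 4, 5, 5, 4, 5, 6, 7, 7].
The maximum is 7; one witness is 1, 2, 2, 5, 5, 15, 16 at positions 2,6,8,12,13,14,15.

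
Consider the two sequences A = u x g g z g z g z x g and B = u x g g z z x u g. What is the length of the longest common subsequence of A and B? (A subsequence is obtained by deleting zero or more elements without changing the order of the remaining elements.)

8

Backtracking the LCS table gives one alignment: u (A1,B1) → x (A2,B2) → g (A4,B3) → g (A6,B4) → z (A7,B5) → z (A9,B6) → x (A10,B7) → g (A11,B9).
So the longest common subsequence has length 8.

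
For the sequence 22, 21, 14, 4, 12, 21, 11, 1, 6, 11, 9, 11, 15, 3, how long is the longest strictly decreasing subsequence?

7

One longest decreasing subsequence is 22, 21, 14, 12, 11, 6, 3 (positions 1,2,3,5,7,9,14), of length 7; no longer one exists.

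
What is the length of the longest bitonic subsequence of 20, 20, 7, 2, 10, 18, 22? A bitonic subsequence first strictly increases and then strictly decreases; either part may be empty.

4

One longest bitonic subsequence is 7, 10, 18, 22 (positions 3,5,6,7): it rises to 22 then falls. Length 4 is optimal.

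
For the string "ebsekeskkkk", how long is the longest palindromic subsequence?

One longest palindromic subsequence is kkkkk (positions 5,8,9,10,11); it reads the same forward and backward, and the interval DP gives dp[1][11] = 5.

5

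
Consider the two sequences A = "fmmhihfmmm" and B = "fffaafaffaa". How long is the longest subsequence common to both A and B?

2

A longest common subsequence is ff (length 2); the LCS DP confirms no longer common subsequence exists.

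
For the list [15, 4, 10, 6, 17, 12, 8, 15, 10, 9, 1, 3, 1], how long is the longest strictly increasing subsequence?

4

One longest increasing subsequence is 4, 10, 12, 15 (positions 2,3,6,8), of length 4; no longer one exists.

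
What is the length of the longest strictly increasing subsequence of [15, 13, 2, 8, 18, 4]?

One longest increasing subsequence is 2, 8, 18 (positions 3,4,5), of length 3; no longer one exists.

3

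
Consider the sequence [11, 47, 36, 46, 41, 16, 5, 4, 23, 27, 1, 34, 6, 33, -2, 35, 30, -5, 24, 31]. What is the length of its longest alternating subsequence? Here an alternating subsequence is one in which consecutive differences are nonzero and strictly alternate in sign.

Track the best alternating length ending on an up-step vs a down-step at each position: up/down = 1/1, 2/1, 2/3, 4/3, 4/5, 2/5, 1/5, 1/5, 6/5, 6/5, 1/7, 8/5, 8/9, 10/9, 1/11, 12/5, 12/13, 1/13, 14/13, 14/13.
The maximum over both is 14; one such subsequence is 11, 47, 36, 46, 16, 23, 1, 34, 6, 33, -2, 35, -5, 24.

14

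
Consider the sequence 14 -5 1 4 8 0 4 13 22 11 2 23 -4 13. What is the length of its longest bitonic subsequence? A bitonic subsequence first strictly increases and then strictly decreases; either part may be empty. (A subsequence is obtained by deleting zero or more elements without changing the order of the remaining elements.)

Let inc[i] be the LIS ending at i and dec[i] the longest strictly decreasing subsequence starting at i. inc = [1, 1, 2, 3, 4, 2, 3, 5, 6, 5, 3, 7, 2, 6], dec = [5, 1, 3, 3, 4, 2, 3, 4, 4, 3, 2, 2, 1, 1].
max_i inc[i]+dec[i]−1 = 9, with one witness -5, 1, 4, 8, 13, 22, 11, 2, -4.

9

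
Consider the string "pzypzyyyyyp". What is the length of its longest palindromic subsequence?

One longest palindromic subsequence is pyyyyyyp (positions 1,3,6,7,8,9,10,11); it reads the same forward and backward, and the interval DP gives dp[1][11] = 8.

8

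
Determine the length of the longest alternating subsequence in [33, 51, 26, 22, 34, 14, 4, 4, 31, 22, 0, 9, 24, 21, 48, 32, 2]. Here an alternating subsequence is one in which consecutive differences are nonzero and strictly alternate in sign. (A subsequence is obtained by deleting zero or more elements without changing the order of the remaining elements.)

Track the best alternating length ending on an up-step vs a down-step at each position: up/down = 1/1, 2/1, 1/3, 1/3, 4/3, 1/5, 1/5, 1/5, 6/5, 6/7, 1/7, 8/7, 8/7, 8/9, 10/3, 10/11, 8/11.
The maximum over both is 11; one such subsequence is 33, 51, 26, 34, 14, 31, 22, 24, 21, 48, 32.

11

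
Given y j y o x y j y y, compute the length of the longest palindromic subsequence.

One longest palindromic subsequence is yjyxyjy (positions 1,2,3,5,6,7,9); it reads the same forward and backward, and the interval DP gives dp[1][9] = 7.

7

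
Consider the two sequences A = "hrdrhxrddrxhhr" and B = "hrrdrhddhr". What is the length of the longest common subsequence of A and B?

9

Backtracking the LCS table gives one alignment: h (A1,B1) → r (A2,B3) → d (A3,B4) → r (A4,B5) → h (A5,B6) → d (A8,B7) → d (A9,B8) → h (A13,B9) → r (A14,B10).
So the longest common subsequence has length 9.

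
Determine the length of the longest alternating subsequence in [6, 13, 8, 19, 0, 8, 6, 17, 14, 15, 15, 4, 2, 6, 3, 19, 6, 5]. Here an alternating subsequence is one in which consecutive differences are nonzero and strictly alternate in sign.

Track the best alternating length ending on an up-step vs a down-step at each position: up/down = 1/1, 2/1, 2/3, 4/1, 1/5, 6/5, 6/7, 8/5, 8/9, 10/9, 10/9, 6/11, 6/11, 12/11, 12/13, 14/1, 14/15, 14/15.
The maximum over both is 15; one such subsequence is 6, 13, 8, 19, 0, 8, 6, 17, 14, 15, 4, 6, 3, 19, 6.

15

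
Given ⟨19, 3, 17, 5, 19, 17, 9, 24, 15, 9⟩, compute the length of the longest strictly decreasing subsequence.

Let dp[i] be the longest decreasing subsequence ending at position i. Then dp = [1, 2, 2, 3, 1, 2, 3, 1, 3, 4].
The maximum is 4; one witness is 19, 17, 15, 9 at positions 1,3,9,10.

4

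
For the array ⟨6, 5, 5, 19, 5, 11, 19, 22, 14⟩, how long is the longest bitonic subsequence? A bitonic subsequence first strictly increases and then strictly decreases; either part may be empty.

Let inc[i] be the LIS ending at i and dec[i] the longest strictly decreasing subsequence starting at i. inc = [1, 1, 1, 2, 1, 2, 3, 4, 3], dec = [2, 1, 1, 2, 1, 1, 2, 2, 1].
max_i inc[i]+dec[i]−1 = 5, with one witness 6, 11, 19, 22, 14.

5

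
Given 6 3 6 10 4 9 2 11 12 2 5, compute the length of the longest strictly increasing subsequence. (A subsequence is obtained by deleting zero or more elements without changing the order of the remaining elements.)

5

Let dp[i] be the longest increasing subsequence ending at position i. Then dp = [1, 1, 2, 3, 2, 3, 1, 4, 5, 1, 3].
The maximum is 5; one witness is 3, 6, 10, 11, 12 at positions 2,3,4,8,9.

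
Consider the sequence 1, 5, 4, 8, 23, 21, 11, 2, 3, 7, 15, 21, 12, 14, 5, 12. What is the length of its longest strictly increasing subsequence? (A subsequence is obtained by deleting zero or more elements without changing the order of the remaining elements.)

Let dp[i] be the longest increasing subsequence ending at position i. Then dp = [1, 2, 2, 3, 4, 4, 4, 2, 3, 4, 5, 6, 5, 6, 4, 5].
The maximum is 6; one witness is 1, 5, 8, 11, 15, 21 at positions 1,2,4,7,11,12.

6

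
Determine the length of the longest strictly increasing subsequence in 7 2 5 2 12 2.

3

Let dp[i] be the longest increasing subsequence ending at position i. Then dp = [1, 1, 2, 1, 3, 1].
The maximum is 3; one witness is 2, 5, 12 at positions 2,3,5.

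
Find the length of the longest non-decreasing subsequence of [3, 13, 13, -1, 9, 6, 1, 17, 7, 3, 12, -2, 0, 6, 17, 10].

5

One longest non-decreasing subsequence is 3, 13, 13, 17, 17 (positions 1,2,3,8,15), of length 5; no longer one exists.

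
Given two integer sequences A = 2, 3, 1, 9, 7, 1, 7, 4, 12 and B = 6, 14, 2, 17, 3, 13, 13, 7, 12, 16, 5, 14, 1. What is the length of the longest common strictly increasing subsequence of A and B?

A longest common strictly increasing subsequence is 2, 3, 7, 12 (length 4); it appears in order in both A and B, and no longer such subsequence exists.

4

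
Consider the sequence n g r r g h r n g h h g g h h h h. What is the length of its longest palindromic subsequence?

8

One longest palindromic subsequence is hhhgghhh (positions 6,10,11,12,13,15,16,17); it reads the same forward and backward, and the interval DP gives dp[1][17] = 8.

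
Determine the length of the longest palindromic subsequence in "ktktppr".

3

Using dp[i][j] = 2 + dp[i+1][j−1] if the ends match, else max(dp[i+1][j], dp[i][j−1]):
dp[1][7] = 3. A witness is tkt at positions 2,3,4.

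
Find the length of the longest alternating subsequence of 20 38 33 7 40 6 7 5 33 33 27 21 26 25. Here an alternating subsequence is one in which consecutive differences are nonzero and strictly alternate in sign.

Track the best alternating length ending on an up-step vs a down-step at each position: up/down = 1/1, 2/1, 2/3, 1/3, 4/1, 1/5, 6/5, 1/7, 8/5, 8/5, 8/9, 8/9, 10/9, 10/11.
The maximum over both is 11; one such subsequence is 20, 38, 33, 40, 6, 7, 5, 33, 21, 26, 25.

11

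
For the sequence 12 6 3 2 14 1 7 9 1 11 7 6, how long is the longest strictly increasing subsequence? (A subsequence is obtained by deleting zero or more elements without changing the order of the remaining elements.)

Scanning left to right, the best length ending at each element is: 12→1, 6→1, 3→1, 2→1, 14→2, 1→1, 7→2, 9→3, 1→1, 11→4, 7→2, 6→2.
So the longest increasing subsequence has length 4, e.g. 6, 7, 9, 11.

4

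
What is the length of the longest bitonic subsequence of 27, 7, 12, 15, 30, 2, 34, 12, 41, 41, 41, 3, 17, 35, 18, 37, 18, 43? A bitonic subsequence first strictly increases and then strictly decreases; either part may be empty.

8

Let inc[i] be the LIS ending at i and dec[i] the longest strictly decreasing subsequence starting at i. inc = [1, 1, 2, 3, 4, 1, 5, 2, 6, 6, 6, 2, 4, 6, 5, 7, 5, 8], dec = [4, 2, 2, 3, 3, 1, 3, 2, 3, 3, 3, 1, 1, 2, 1, 2, 1, 1].
max_i inc[i]+dec[i]−1 = 8, with one witness 7, 12, 15, 30, 34, 41, 37, 18.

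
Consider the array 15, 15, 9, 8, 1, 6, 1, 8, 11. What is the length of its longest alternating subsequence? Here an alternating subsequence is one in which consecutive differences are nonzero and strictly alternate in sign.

Track the best alternating length ending on an up-step vs a down-step at each position: up/down = 1/1, 1/1, 1/2, 1/2, 1/2, 3/2, 1/4, 5/2, 5/2.
The maximum over both is 5; one such subsequence is 15, 1, 6, 1, 8.

5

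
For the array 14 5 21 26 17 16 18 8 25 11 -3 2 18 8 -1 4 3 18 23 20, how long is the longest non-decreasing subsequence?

6

Let dp[i] be the longest non-decreasing subsequence ending at position i. Then dp = [1, 1, 2, 3, 2, 2, 3, 2, 4, 3, 1, 2, 4, 3, 2, 3, 3, 5, 6, 6].
The maximum is 6; one witness is 14, 17, 18, 18, 18, 23 at positions 1,5,7,13,18,19.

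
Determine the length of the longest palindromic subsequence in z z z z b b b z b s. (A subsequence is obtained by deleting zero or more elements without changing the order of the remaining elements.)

5

Using dp[i][j] = 2 + dp[i+1][j−1] if the ends match, else max(dp[i+1][j], dp[i][j−1]):
dp[1][10] = 5. A witness is zbbbz at positions 4,5,6,7,8.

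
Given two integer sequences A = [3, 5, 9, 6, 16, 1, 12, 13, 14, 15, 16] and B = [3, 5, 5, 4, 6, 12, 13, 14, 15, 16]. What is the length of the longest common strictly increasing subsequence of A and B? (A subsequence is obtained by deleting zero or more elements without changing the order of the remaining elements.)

8

For each value that appears in both, track the longest common increasing run ending there.
The best achievable length is 8; one witness is 3, 5, 6, 12, 13, 14, 15, 16 (A-positions 1,2,4,7,8,9,10,11, B-positions 1,2,5,6,7,8,9,10).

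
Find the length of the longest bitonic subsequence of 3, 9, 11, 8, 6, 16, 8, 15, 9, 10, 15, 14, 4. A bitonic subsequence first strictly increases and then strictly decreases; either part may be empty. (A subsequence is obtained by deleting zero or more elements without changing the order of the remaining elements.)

Let inc[i] be the LIS ending at i and dec[i] the longest strictly decreasing subsequence starting at i. inc = [1, 2, 3, 2, 2, 4, 3, 4, 4, 5, 6, 6, 2], dec = [1, 4, 4, 3, 2, 4, 2, 3, 2, 2, 3, 2, 1].
max_i inc[i]+dec[i]−1 = 8, with one witness 3, 6, 8, 9, 10, 15, 14, 4.

8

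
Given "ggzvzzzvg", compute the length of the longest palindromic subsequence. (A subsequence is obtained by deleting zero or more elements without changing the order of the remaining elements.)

One longest palindromic subsequence is gvzzzvg (positions 1,4,5,6,7,8,9); it reads the same forward and backward, and the interval DP gives dp[1][9] = 7.

7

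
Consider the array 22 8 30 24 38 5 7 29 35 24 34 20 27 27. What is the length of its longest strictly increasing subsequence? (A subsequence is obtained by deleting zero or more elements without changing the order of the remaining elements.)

Scanning left to right, the best length ending at each element is: 22→1, 8→1, 30→2, 24→2, 38→3, 5→1, 7→2, 29→3, 35→4, 24→3, 34→4, 20→3, 27→4, 27→4.
So the longest increasing subsequence has length 4, e.g. 22, 24, 29, 35.

4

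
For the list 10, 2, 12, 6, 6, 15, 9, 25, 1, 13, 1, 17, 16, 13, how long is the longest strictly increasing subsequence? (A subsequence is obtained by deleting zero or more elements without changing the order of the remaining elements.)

Let dp[i] be the longest increasing subsequence ending at position i. Then dp = [1, 1, 2, 2, 2, 3, 3, 4, 1, 4, 1, 5, 5, 4].
The maximum is 5; one witness is 2, 6, 9, 13, 17 at positions 2,4,7,10,12.

5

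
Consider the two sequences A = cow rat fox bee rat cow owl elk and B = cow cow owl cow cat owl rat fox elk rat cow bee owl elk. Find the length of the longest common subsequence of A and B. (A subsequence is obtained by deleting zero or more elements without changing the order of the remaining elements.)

7

A longest common subsequence is cow, rat, fox, rat, cow, owl, elk (length 7); the LCS DP confirms no longer common subsequence exists.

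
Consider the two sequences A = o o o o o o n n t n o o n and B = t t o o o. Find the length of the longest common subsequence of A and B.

Backtracking the LCS table gives one alignment: o (A6,B3) → o (A11,B4) → o (A12,B5).
So the longest common subsequence has length 3.

3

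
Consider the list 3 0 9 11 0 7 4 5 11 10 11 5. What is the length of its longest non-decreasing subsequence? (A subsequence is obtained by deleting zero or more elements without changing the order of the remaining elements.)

6

Scanning left to right, the best length ending at each element is: 3→1, 0→1, 9→2, 11→3, 0→2, 7→3, 4→3, 5→4, 11→5, 10→5, 11→6, 5→5.
So the longest non-decreasing subsequence has length 6, e.g. 0, 0, 4, 5, 11, 11.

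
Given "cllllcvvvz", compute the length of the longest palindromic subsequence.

One longest palindromic subsequence is cllllc (positions 1,2,3,4,5,6); it reads the same forward and backward, and the interval DP gives dp[1][10] = 6.

6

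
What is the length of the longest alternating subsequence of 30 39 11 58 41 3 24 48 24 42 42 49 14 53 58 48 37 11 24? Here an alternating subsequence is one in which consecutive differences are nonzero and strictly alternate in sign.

12

Track the best alternating length ending on an up-step vs a down-step at each position: up/down = 1/1, 2/1, 1/3, 4/1, 4/5, 1/5, 6/5, 6/5, 6/7, 8/7, 8/7, 8/5, 6/9, 10/5, 10/1, 10/11, 10/11, 6/11, 12/11.
The maximum over both is 12; one such subsequence is 30, 39, 11, 58, 41, 48, 24, 42, 14, 53, 11, 24.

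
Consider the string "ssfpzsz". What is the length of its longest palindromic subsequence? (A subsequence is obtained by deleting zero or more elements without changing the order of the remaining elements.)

One longest palindromic subsequence is zsz (positions 5,6,7); it reads the same forward and backward, and the interval DP gives dp[1][7] = 3.

3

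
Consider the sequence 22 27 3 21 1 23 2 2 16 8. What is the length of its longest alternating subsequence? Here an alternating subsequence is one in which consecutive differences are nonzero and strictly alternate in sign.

Track the best alternating length ending on an up-step vs a down-step at each position: up/down = 1/1, 2/1, 1/3, 4/3, 1/5, 6/3, 6/7, 6/7, 8/7, 8/9.
The maximum over both is 9; one such subsequence is 22, 27, 3, 21, 1, 23, 2, 16, 8.

9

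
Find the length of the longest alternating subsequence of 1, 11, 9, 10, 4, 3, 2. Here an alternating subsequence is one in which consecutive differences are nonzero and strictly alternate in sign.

5

A longest alternating subsequence is 1, 11, 9, 10, 4 (positions 1,2,3,4,5); its 4 consecutive differences strictly alternate in sign, and length 5 is optimal.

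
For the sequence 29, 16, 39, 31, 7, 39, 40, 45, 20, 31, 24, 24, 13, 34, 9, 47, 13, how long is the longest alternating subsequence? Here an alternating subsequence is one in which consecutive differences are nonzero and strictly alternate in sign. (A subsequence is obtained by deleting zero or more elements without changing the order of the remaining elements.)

A longest alternating subsequence is 29, 16, 39, 31, 39, 20, 31, 24, 34, 9, 47, 13 (positions 1,2,3,4,6,9,10,11,14,15,16,17); its 11 consecutive differences strictly alternate in sign, and length 12 is optimal.

12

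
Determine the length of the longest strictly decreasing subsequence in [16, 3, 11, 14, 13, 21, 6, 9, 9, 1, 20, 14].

Scanning left to right, the best length ending at each element is: 16→1, 3→2, 11→2, 14→2, 13→3, 21→1, 6→4, 9→4, 9→4, 1→5, 20→2, 14→3.
So the longest decreasing subsequence has length 5, e.g. 16, 14, 13, 6, 1.

5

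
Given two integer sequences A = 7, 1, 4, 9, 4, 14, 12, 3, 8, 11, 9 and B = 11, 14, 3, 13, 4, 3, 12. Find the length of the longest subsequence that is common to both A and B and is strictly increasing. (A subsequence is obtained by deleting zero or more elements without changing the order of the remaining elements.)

For each value that appears in both, track the longest common increasing run ending there.
The best achievable length is 2; one witness is 4, 12 (A-positions 3,7, B-positions 5,7).

2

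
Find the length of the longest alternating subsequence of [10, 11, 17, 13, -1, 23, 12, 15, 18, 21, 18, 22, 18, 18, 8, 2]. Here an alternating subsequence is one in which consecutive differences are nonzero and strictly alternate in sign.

A longest alternating subsequence is 10, 17, 13, 23, 12, 21, 18, 22, 18 (positions 1,3,4,6,7,10,11,12,13); its 8 consecutive differences strictly alternate in sign, and length 9 is optimal.

9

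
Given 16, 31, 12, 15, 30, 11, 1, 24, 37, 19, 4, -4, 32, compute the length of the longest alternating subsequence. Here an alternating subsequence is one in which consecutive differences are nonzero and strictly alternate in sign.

Track the best alternating length ending on an up-step vs a down-step at each position: up/down = 1/1, 2/1, 1/3, 4/3, 4/3, 1/5, 1/5, 6/5, 6/1, 6/7, 6/7, 1/7, 8/7.
The maximum over both is 8; one such subsequence is 16, 31, 12, 15, 11, 24, 19, 32.

8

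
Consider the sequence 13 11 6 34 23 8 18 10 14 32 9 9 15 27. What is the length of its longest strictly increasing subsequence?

Scanning left to right, the best length ending at each element is: 13→1, 11→1, 6→1, 34→2, 23→2, 8→2, 18→3, 10→3, 14→4, 32→5, 9→3, 9→3, 15→5, 27→6.
So the longest increasing subsequence has length 6, e.g. 6, 8, 10, 14, 15, 27.

6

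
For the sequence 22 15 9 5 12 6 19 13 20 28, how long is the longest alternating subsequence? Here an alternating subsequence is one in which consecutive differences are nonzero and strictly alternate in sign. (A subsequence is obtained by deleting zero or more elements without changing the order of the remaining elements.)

A longest alternating subsequence is 22, 9, 12, 6, 19, 13, 20 (positions 1,3,5,6,7,8,9); its 6 consecutive differences strictly alternate in sign, and length 7 is optimal.

7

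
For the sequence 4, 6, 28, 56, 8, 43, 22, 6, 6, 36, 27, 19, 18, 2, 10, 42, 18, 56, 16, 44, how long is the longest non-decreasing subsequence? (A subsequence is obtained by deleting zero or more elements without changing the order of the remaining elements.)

One longest non-decreasing subsequence is 4, 6, 8, 22, 36, 42, 56 (positions 1,2,5,7,10,16,18), of length 7; no longer one exists.

7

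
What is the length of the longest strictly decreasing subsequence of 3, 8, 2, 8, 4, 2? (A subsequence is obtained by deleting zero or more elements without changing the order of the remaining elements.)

3

Let dp[i] be the longest decreasing subsequence ending at position i. Then dp = [1, 1, 2, 1, 2, 3].
The maximum is 3; one witness is 8, 4, 2 at positions 2,5,6.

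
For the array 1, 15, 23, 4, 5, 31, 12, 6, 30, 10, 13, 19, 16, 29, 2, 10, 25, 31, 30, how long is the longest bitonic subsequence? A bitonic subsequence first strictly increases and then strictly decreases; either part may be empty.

One longest bitonic subsequence is 1, 4, 5, 6, 10, 13, 19, 29, 31, 30 (positions 1,4,5,8,10,11,12,14,18,19): it rises to 31 then falls. Length 10 is optimal.

10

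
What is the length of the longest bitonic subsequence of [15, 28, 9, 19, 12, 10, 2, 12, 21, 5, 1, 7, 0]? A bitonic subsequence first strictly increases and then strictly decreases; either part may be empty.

Let inc[i] be the LIS ending at i and dec[i] the longest strictly decreasing subsequence starting at i. inc = [1, 2, 1, 2, 2, 2, 1, 3, 4, 2, 1, 3, 1], dec = [6, 7, 4, 6, 5, 4, 3, 4, 4, 3, 2, 2, 1].
max_i inc[i]+dec[i]−1 = 8, with one witness 15, 28, 19, 12, 10, 5, 1, 0.

8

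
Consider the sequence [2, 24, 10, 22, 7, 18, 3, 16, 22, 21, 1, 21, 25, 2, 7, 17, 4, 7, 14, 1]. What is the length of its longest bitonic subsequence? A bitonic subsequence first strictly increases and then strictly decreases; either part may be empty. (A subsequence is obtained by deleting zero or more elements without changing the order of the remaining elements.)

One longest bitonic subsequence is 2, 24, 22, 18, 16, 7, 4, 1 (positions 1,2,4,6,8,15,17,20): it rises to 24 then falls. Length 8 is optimal.

8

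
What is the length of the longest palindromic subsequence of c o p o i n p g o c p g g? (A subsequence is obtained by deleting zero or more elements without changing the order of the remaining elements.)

One longest palindromic subsequence is copnpoc (positions 1,2,3,6,7,9,10); it reads the same forward and backward, and the interval DP gives dp[1][13] = 7.

7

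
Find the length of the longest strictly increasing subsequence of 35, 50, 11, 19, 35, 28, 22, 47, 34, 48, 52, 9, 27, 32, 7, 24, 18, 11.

6

Scanning left to right, the best length ending at each element is: 35→1, 50→2, 11→1, 19→2, 35→3, 28→3, 22→3, 47→4, 34→4, 48→5, 52→6, 9→1, 27→4, 32→5, 7→1, 24→4, 18→2, 11→2.
So the longest increasing subsequence has length 6, e.g. 11, 19, 35, 47, 48, 52.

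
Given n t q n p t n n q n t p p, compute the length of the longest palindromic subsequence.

7

Using dp[i][j] = 2 + dp[i+1][j−1] if the ends match, else max(dp[i+1][j], dp[i][j−1]):
dp[1][13] = 7. A witness is ptnqntp at positions 5,6,7,9,10,11,13.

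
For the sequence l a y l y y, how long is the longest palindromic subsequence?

Using dp[i][j] = 2 + dp[i+1][j−1] if the ends match, else max(dp[i+1][j], dp[i][j−1]):
dp[1][6] = 3. A witness is yyy at positions 3,5,6.

3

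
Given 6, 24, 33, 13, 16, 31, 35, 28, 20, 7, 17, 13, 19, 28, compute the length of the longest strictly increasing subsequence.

One longest increasing subsequence is 6, 13, 16, 17, 19, 28 (positions 1,4,5,11,13,14), of length 6; no longer one exists.

6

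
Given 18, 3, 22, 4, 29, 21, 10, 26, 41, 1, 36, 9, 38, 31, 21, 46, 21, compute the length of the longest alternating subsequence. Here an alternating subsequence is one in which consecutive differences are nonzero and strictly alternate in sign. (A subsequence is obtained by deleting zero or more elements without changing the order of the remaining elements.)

A longest alternating subsequence is 18, 3, 22, 4, 29, 21, 26, 1, 36, 9, 38, 31, 46, 21 (positions 1,2,3,4,5,6,8,10,11,12,13,14,16,17); its 13 consecutive differences strictly alternate in sign, and length 14 is optimal.

14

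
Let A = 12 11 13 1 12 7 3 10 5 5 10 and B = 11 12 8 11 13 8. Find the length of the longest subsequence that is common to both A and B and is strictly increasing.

2

A longest common strictly increasing subsequence is 11, 12 (length 2); it appears in order in both A and B, and no longer such subsequence exists.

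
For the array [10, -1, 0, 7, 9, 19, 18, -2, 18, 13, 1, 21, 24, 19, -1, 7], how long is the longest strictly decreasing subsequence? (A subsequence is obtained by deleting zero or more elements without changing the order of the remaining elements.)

5

Scanning left to right, the best length ending at each element is: 10→1, -1→2, 0→2, 7→2, 9→2, 19→1, 18→2, -2→3, 18→2, 13→3, 1→4, 21→1, 24→1, 19→2, -1→5, 7→4.
So the longest decreasing subsequence has length 5, e.g. 19, 18, 13, 1, -1.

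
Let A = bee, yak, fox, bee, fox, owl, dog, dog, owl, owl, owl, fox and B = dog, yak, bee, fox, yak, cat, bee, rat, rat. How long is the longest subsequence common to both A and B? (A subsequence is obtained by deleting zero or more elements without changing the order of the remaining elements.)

3

A longest common subsequence is bee, yak, bee (length 3); the LCS DP confirms no longer common subsequence exists.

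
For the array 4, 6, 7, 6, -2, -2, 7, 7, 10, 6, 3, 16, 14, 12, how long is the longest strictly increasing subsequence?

Scanning left to right, the best length ending at each element is: 4→1, 6→2, 7→3, 6→2, -2→1, -2→1, 7→3, 7→3, 10→4, 6→2, 3→2, 16→5, 14→5, 12→5.
So the longest increasing subsequence has length 5, e.g. 4, 6, 7, 10, 16.

5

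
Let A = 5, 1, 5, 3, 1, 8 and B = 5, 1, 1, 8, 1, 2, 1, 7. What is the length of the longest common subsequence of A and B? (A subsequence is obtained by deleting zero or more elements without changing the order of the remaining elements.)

4

Backtracking the LCS table gives one alignment: 5 (A1,B1) → 1 (A2,B2) → 1 (A5,B3) → 8 (A6,B4).
So the longest common subsequence has length 4.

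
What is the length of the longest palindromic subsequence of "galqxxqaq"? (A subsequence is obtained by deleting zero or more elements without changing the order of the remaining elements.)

Using dp[i][j] = 2 + dp[i+1][j−1] if the ends match, else max(dp[i+1][j], dp[i][j−1]):
dp[1][9] = 6. A witness is aqxxqa at positions 2,4,5,6,7,8.

6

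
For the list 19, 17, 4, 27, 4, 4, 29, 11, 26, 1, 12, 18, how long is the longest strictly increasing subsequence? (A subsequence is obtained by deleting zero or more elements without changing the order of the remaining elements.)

Let dp[i] be the longest increasing subsequence ending at position i. Then dp = [1, 1, 1, 2, 1, 1, 3, 2, 3, 1, 3, 4].
The maximum is 4; one witness is 4, 11, 12, 18 at positions 3,8,11,12.

4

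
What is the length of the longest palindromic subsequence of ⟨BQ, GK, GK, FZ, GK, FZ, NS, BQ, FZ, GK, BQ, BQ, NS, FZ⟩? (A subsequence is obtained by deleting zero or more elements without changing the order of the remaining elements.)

One longest palindromic subsequence is FZ NS BQ BQ BQ NS FZ (positions 4,7,8,11,12,13,14); it reads the same forward and backward, and the interval DP gives dp[1][14] = 7.

7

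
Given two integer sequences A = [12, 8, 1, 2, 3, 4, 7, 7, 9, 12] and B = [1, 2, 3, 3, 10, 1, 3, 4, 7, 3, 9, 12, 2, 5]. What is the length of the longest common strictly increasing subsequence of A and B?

7

A longest common strictly increasing subsequence is 1, 2, 3, 4, 7, 9, 12 (length 7); it appears in order in both A and B, and no longer such subsequence exists.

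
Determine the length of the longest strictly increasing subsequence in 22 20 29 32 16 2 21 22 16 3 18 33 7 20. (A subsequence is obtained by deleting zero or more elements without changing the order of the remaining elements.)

4

Let dp[i] be the longest increasing subsequence ending at position i. Then dp = [1, 1, 2, 3, 1, 1, 2, 3, 2, 2, 3, 4, 3, 4].
The maximum is 4; one witness is 22, 29, 32, 33 at positions 1,3,4,12.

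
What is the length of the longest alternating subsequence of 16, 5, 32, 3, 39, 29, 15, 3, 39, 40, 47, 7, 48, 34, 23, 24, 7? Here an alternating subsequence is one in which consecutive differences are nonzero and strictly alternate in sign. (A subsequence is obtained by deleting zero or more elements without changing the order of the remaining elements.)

12

A longest alternating subsequence is 16, 5, 32, 3, 39, 29, 39, 7, 48, 23, 24, 7 (positions 1,2,3,4,5,6,9,12,13,15,16,17); its 11 consecutive differences strictly alternate in sign, and length 12 is optimal.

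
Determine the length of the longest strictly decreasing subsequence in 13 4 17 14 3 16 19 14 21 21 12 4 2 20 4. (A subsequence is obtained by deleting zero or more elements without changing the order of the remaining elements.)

Let dp[i] be the longest decreasing subsequence ending at position i. Then dp = [1, 2, 1, 2, 3, 2, 1, 3, 1, 1, 4, 5, 6, 2, 5].
The maximum is 6; one witness is 17, 16, 14, 12, 4, 2 at positions 3,6,8,11,12,13.

6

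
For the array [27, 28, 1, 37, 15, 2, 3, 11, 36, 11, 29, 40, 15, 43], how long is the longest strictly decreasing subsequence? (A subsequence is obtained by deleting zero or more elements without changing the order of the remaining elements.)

One longest decreasing subsequence is 37, 36, 29, 15 (positions 4,9,11,13), of length 4; no longer one exists.

4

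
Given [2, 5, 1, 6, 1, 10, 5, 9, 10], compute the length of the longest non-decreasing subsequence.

5

Let dp[i] be the longest non-decreasing subsequence ending at position i. Then dp = [1, 2, 1, 3, 2, 4, 3, 4, 5].
The maximum is 5; one witness is 2, 5, 6, 10, 10 at positions 1,2,4,6,9.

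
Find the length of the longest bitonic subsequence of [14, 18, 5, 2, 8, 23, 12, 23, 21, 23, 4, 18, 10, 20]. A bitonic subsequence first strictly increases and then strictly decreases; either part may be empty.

Let inc[i] be the LIS ending at i and dec[i] the longest strictly decreasing subsequence starting at i. inc = [1, 2, 1, 1, 2, 3, 3, 4, 4, 5, 2, 4, 3, 5], dec = [3, 3, 2, 1, 2, 4, 2, 4, 3, 3, 1, 2, 1, 1].
max_i inc[i]+dec[i]−1 = 7, with one witness 5, 8, 12, 23, 21, 18, 10.

7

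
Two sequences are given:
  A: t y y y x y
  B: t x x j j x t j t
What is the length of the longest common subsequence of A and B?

Backtracking the LCS table gives one alignment: t (A1,B1) → x (A5,B6).
So the longest common subsequence has length 2.

2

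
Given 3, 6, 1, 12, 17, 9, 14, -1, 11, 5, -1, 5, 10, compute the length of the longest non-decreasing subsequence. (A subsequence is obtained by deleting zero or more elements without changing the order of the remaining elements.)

4

Scanning left to right, the best length ending at each element is: 3→1, 6→2, 1→1, 12→3, 17→4, 9→3, 14→4, -1→1, 11→4, 5→2, -1→2, 5→3, 10→4.
So the longest non-decreasing subsequence has length 4, e.g. 3, 6, 12, 17.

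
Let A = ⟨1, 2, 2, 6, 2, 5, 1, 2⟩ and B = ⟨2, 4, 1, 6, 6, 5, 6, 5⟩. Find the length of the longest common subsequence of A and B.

3

A longest common subsequence is 1, 6, 5 (length 3); the LCS DP confirms no longer common subsequence exists.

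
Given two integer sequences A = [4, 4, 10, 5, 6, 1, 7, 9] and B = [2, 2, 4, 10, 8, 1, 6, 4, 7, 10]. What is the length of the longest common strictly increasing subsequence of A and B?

3

For each value that appears in both, track the longest common increasing run ending there.
The best achievable length is 3; one witness is 4, 6, 7 (A-positions 1,5,7, B-positions 3,7,9).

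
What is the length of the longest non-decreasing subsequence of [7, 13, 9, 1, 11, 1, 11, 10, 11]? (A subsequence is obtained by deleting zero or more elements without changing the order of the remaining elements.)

5

Let dp[i] be the longest non-decreasing subsequence ending at position i. Then dp = [1, 2, 2, 1, 3, 2, 4, 3, 5].
The maximum is 5; one witness is 7, 9, 11, 11, 11 at positions 1,3,5,7,9.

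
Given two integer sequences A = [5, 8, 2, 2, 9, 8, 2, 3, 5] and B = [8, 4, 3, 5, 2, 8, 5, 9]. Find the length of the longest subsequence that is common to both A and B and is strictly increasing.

A longest common strictly increasing subsequence is 5, 8, 9 (length 3); it appears in order in both A and B, and no longer such subsequence exists.

3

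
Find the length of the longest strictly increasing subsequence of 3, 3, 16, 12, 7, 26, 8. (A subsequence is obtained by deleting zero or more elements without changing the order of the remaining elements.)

3

Let dp[i] be the longest increasing subsequence ending at position i. Then dp = [1, 1, 2, 2, 2, 3, 3].
The maximum is 3; one witness is 3, 16, 26 at positions 1,3,6.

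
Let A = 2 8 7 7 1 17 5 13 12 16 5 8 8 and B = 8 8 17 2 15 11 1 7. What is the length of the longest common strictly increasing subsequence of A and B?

2

A longest common strictly increasing subsequence is 8, 17 (length 2); it appears in order in both A and B, and no longer such subsequence exists.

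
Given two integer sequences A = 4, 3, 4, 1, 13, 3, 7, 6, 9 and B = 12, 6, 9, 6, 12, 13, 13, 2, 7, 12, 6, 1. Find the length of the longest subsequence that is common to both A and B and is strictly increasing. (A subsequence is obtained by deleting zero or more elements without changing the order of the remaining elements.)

For each value that appears in both, track the longest common increasing run ending there.
The best achievable length is 2; one witness is 6, 9 (A-positions 8,9, B-positions 2,3).

2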